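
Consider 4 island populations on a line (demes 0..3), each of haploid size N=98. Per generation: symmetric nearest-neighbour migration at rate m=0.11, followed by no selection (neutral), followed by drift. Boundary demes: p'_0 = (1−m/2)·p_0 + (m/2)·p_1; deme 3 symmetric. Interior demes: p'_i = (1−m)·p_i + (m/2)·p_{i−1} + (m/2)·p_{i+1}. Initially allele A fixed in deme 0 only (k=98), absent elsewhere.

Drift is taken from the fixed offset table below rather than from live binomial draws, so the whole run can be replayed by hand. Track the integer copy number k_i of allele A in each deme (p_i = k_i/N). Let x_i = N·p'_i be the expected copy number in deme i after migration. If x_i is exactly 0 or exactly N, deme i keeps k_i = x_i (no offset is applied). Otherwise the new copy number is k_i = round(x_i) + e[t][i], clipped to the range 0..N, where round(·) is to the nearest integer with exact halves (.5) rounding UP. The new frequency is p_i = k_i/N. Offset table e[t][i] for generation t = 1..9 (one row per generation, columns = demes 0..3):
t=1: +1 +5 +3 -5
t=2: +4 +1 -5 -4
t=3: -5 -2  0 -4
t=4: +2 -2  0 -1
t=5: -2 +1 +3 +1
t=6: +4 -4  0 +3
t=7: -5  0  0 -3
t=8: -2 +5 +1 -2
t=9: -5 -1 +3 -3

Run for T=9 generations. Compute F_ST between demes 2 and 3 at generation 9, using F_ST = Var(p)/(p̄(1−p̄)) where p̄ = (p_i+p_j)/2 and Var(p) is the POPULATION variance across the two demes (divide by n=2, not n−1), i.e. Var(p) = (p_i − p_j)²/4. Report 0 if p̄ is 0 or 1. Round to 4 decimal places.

0.0652

t=0: k=[98 0 0 0]
t=1: x=[92.6100 5.3900 0.0000 0.0000] k=[94 10 0 0]
t=2: x=[89.3800 14.0700 0.5500 0.0000] k=[93 15 0 0]
t=3: x=[88.7100 18.4650 0.8250 0.0000] k=[84 16 1 0]
t=4: x=[80.2600 18.9150 1.7700 0.0550] k=[82 17 2 0]
t=5: x=[78.4250 19.7500 2.7150 0.1100] k=[76 21 6 1]
t=6: x=[72.9750 23.2000 6.5500 1.2750] k=[77 19 7 4]
t=7: x=[73.8100 21.5300 7.4950 4.1650] k=[69 22 7 1]
t=8: x=[66.4150 23.7600 7.4950 1.3300] k=[64 29 8 0]
t=9: x=[62.0750 29.7700 8.7150 0.4400] k=[57 29 12 0]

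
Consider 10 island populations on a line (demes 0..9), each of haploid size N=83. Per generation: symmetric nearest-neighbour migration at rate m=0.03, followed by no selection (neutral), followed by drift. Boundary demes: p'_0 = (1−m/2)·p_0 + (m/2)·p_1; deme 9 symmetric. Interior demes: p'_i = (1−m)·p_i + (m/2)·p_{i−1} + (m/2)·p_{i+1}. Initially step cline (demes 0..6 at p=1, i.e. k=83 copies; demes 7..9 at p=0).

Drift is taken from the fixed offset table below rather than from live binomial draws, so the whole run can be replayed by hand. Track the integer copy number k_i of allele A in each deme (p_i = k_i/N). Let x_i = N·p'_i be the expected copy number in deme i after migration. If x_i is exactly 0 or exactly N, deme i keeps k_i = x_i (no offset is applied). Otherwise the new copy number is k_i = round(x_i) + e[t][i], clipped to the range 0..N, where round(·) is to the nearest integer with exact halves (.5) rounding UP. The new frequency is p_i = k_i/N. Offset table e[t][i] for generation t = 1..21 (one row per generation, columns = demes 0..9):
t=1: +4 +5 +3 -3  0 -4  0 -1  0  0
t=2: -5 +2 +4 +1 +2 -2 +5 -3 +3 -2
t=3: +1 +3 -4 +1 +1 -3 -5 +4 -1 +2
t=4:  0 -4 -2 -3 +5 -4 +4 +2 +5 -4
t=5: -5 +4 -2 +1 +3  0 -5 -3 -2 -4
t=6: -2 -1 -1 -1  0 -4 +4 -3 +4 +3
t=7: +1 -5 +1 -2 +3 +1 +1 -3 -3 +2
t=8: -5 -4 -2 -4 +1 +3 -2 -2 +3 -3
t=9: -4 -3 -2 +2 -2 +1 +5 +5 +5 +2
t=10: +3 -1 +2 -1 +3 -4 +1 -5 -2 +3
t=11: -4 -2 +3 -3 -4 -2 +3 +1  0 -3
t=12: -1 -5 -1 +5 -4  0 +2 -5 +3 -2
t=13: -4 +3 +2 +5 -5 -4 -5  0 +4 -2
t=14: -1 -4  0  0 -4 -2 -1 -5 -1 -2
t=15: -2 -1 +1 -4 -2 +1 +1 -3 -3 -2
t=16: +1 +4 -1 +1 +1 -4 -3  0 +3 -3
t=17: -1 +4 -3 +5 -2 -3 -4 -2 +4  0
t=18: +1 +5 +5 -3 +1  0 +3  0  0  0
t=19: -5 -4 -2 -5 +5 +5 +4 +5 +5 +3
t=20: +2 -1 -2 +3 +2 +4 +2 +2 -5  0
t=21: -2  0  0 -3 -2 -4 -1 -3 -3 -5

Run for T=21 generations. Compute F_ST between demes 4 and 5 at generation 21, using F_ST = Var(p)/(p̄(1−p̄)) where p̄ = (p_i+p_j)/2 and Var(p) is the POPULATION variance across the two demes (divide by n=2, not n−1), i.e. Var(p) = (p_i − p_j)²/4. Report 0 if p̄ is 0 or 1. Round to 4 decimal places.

0.0107

t=0: k=[83 83 83 83 83 83 83 0 0 0]
t=1: x=[83.0000 83.0000 83.0000 83.0000 83.0000 83.0000 81.7550 1.2450 0.0000 0.0000] k=[83 83 83 83 83 83 82 0 0 0]
t=2: x=[83.0000 83.0000 83.0000 83.0000 83.0000 82.9850 80.7850 1.2300 0.0000 0.0000] k=[83 83 83 83 83 81 83 0 0 0]
t=3: x=[83.0000 83.0000 83.0000 83.0000 82.9700 81.0600 81.7250 1.2450 0.0000 0.0000] k=[83 83 83 83 83 78 77 5 0 0]
t=4: x=[83.0000 83.0000 83.0000 83.0000 82.9250 78.0600 75.9350 6.0050 0.0750 0.0000] k=[83 83 83 83 83 74 80 8 5 0]
t=5: x=[83.0000 83.0000 83.0000 83.0000 82.8650 74.2250 78.8300 9.0350 4.9700 0.0750] k=[83 83 83 83 83 74 74 6 3 0]
t=6: x=[83.0000 83.0000 83.0000 83.0000 82.8650 74.1350 72.9800 6.9750 3.0000 0.0450] k=[83 83 83 83 83 70 77 4 7 3]
t=7: x=[83.0000 83.0000 83.0000 83.0000 82.8050 70.3000 75.8000 5.1400 6.8950 3.0600] k=[83 83 83 83 83 71 77 2 4 5]
t=8: x=[83.0000 83.0000 83.0000 83.0000 82.8200 71.2700 75.7850 3.1550 3.9850 4.9850] k=[83 83 83 83 83 74 74 1 7 2]
t=9: x=[83.0000 83.0000 83.0000 83.0000 82.8650 74.1350 72.9050 2.1850 6.8350 2.0750] k=[83 83 83 83 81 75 78 7 12 4]
t=10: x=[83.0000 83.0000 83.0000 82.9700 80.9400 75.1350 76.8900 8.1400 11.8050 4.1200] k=[83 83 83 82 83 71 78 3 10 7]
t=11: x=[83.0000 83.0000 82.9850 82.0300 82.8050 71.2850 76.7700 4.2300 9.8500 7.0450] k=[83 83 83 79 79 69 80 5 10 4]
t=12: x=[83.0000 83.0000 82.9400 79.0600 78.8500 69.3150 78.7100 6.2000 9.8350 4.0900] k=[83 83 82 83 75 69 81 1 13 2]
t=13: x=[83.0000 82.9850 82.0300 82.8650 75.0300 69.2700 79.6200 2.3800 12.6550 2.1650] k=[83 83 83 83 70 65 75 2 17 0]
t=14: x=[83.0000 83.0000 83.0000 82.8050 70.1200 65.2250 73.7550 3.3200 16.5200 0.2550] k=[83 83 83 83 66 63 73 0 16 0]
t=15: x=[83.0000 83.0000 83.0000 82.7450 66.2100 63.1950 71.7550 1.3350 15.5200 0.2400] k=[83 83 83 79 64 64 73 0 13 0]
t=16: x=[83.0000 83.0000 82.9400 78.8350 64.2250 64.1350 71.7700 1.2900 12.6100 0.1950] k=[83 83 82 80 65 60 69 1 16 0]
t=17: x=[83.0000 82.9850 81.9850 79.8050 65.1500 60.2100 67.8450 2.2450 15.5350 0.2400] k=[83 83 79 83 63 57 64 0 20 0]
t=18: x=[83.0000 82.9400 79.1200 82.6400 63.2100 57.1950 62.9350 1.2600 19.4000 0.3000] k=[83 83 83 80 64 57 66 1 19 0]
t=19: x=[83.0000 83.0000 82.9550 79.8050 64.1350 57.2400 64.8900 2.2450 18.4450 0.2850] k=[83 83 81 75 69 62 69 7 23 3]
t=20: x=[83.0000 82.9700 80.9400 75.0000 68.9850 62.2100 67.9650 8.1700 22.4600 3.3000] k=[83 82 79 78 71 66 70 10 17 3]
t=21: x=[82.9850 81.9700 79.0300 77.9100 71.0300 66.1350 69.0400 11.0050 16.6850 3.2100] k=[81 82 79 75 69 62 68 8 14 0]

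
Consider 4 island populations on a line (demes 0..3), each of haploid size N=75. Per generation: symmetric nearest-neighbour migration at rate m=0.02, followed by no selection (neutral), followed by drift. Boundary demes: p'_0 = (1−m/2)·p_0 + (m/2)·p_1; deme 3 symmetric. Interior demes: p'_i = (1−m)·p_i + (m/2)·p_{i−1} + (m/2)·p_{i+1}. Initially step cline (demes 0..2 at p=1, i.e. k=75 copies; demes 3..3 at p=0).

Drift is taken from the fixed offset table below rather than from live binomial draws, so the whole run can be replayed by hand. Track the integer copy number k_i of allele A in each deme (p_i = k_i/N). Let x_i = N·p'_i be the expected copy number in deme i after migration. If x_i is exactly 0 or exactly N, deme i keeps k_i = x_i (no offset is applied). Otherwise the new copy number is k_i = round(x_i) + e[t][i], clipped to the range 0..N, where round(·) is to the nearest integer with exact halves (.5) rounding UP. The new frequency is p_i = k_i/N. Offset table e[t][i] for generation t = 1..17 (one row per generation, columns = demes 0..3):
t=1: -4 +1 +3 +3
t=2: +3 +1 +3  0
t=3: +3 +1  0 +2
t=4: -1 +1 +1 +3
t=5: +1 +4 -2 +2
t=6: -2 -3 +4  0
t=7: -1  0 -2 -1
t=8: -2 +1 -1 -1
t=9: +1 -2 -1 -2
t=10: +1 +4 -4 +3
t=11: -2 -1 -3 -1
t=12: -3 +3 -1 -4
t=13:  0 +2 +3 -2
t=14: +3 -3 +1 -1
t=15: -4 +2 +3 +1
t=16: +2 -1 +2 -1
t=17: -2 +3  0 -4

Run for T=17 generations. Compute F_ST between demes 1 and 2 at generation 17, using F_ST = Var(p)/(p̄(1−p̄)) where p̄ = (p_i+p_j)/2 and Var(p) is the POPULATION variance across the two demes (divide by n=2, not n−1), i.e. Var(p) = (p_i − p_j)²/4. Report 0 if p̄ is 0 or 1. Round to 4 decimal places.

0.0490

t=0: k=[75 75 75 0]
t=1: x=[75.0000 75.0000 74.2500 0.7500] k=[75 75 75 4]
t=2: x=[75.0000 75.0000 74.2900 4.7100] k=[75 75 75 5]
t=3: x=[75.0000 75.0000 74.3000 5.7000] k=[75 75 74 8]
t=4: x=[75.0000 74.9900 73.3500 8.6600] k=[75 75 74 12]
t=5: x=[75.0000 74.9900 73.3900 12.6200] k=[75 75 71 15]
t=6: x=[75.0000 74.9600 70.4800 15.5600] k=[75 72 74 16]
t=7: x=[74.9700 72.0500 73.4000 16.5800] k=[74 72 71 16]
t=8: x=[73.9800 72.0100 70.4600 16.5500] k=[72 73 69 16]
t=9: x=[72.0100 72.9500 68.5100 16.5300] k=[73 71 68 15]
t=10: x=[72.9800 70.9900 67.5000 15.5300] k=[74 75 64 19]
t=11: x=[74.0100 74.8800 63.6600 19.4500] k=[72 74 61 18]
t=12: x=[72.0200 73.8500 60.7000 18.4300] k=[69 75 60 14]
t=13: x=[69.0600 74.7900 59.6900 14.4600] k=[69 75 63 12]
t=14: x=[69.0600 74.8200 62.6100 12.5100] k=[72 72 64 12]
t=15: x=[72.0000 71.9200 63.5600 12.5200] k=[68 74 67 14]
t=16: x=[68.0600 73.8700 66.5400 14.5300] k=[70 73 69 14]
t=17: x=[70.0300 72.9300 68.4900 14.5500] k=[68 75 68 11]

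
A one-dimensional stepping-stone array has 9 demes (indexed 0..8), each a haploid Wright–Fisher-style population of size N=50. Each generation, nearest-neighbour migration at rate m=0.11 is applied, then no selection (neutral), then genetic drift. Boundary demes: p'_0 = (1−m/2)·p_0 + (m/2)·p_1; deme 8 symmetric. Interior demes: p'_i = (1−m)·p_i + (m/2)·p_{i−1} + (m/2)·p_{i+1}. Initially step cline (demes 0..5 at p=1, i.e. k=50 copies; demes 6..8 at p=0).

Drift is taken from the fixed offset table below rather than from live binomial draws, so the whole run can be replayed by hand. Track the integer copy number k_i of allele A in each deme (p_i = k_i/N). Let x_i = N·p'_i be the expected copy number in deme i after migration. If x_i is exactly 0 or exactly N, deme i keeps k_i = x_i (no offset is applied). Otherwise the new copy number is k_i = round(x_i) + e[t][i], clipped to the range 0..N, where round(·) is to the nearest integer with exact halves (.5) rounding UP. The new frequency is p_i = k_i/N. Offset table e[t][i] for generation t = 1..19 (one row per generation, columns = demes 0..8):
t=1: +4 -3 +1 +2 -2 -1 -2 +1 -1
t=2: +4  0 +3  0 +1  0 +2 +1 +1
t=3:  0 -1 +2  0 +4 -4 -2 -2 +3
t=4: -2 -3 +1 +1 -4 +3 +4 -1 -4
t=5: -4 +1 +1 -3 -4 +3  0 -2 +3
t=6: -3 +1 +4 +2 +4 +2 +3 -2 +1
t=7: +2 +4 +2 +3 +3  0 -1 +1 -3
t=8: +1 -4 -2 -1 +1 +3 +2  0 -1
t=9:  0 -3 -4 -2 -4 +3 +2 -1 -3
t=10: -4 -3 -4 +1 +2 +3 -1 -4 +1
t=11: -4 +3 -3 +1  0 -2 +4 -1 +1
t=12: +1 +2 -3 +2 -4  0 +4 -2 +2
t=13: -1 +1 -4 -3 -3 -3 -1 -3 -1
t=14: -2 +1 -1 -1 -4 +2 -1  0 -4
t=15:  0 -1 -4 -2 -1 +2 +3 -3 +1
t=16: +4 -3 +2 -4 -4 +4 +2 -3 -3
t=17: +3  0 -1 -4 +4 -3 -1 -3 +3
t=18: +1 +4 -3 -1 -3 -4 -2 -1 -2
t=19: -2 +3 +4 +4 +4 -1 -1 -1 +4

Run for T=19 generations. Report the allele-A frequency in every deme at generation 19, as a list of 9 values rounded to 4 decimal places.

[0.9600, 1.0000, 0.7400, 0.7000, 0.7800, 0.6600, 0.4200, 0.0000, 0.0000]

t=0: k=[50 50 50 50 50 50 0 0 0]
t=1: x=[50.0000 50.0000 50.0000 50.0000 50.0000 47.2500 2.7500 0.0000 0.0000] k=[50 50 50 50 50 46 1 0 0]
t=2: x=[50.0000 50.0000 50.0000 50.0000 49.7800 43.7450 3.4200 0.0550 0.0000] k=[50 50 50 50 50 44 5 1 0]
t=3: x=[50.0000 50.0000 50.0000 50.0000 49.6700 42.1850 6.9250 1.1650 0.0550] k=[50 50 50 50 50 38 5 0 3]
t=4: x=[50.0000 50.0000 50.0000 50.0000 49.3400 36.8450 6.5400 0.4400 2.8350] k=[50 50 50 50 45 40 11 0 0]
t=5: x=[50.0000 50.0000 50.0000 49.7250 45.0000 38.6800 11.9900 0.6050 0.0000] k=[50 50 50 47 41 42 12 0 0]
t=6: x=[50.0000 50.0000 49.8350 46.8350 41.3850 40.2950 12.9900 0.6600 0.0000] k=[50 50 50 49 45 42 16 0 0]
t=7: x=[50.0000 50.0000 49.9450 48.8350 45.0550 40.7350 16.5500 0.8800 0.0000] k=[50 50 50 50 48 41 16 2 0]
t=8: x=[50.0000 50.0000 50.0000 49.8900 47.7250 40.0100 16.6050 2.6600 0.1100] k=[50 50 50 49 49 43 19 3 0]
t=9: x=[50.0000 50.0000 49.9450 49.0550 48.6700 42.0100 19.4400 3.7150 0.1650] k=[50 50 46 47 45 45 21 3 0]
t=10: x=[50.0000 49.7800 46.2750 46.8350 45.1100 43.6800 21.3300 3.8250 0.1650] k=[50 47 42 48 47 47 20 0 1]
t=11: x=[49.8350 46.8900 42.6050 47.6150 47.0550 45.5150 20.3850 1.1550 0.9450] k=[46 50 40 49 47 44 24 0 2]
t=12: x=[46.2200 49.2300 41.0450 48.3950 46.9450 43.0650 23.7800 1.4300 1.8900] k=[47 50 38 50 43 43 28 0 4]
t=13: x=[47.1650 49.1750 39.3200 48.9550 43.3850 42.1750 27.2850 1.7600 3.7800] k=[46 50 35 46 40 39 26 0 3]
t=14: x=[46.2200 48.9550 36.4300 45.0650 40.2750 38.3400 25.2850 1.5950 2.8350] k=[44 50 35 44 36 40 24 2 0]
t=15: x=[44.3300 48.8450 36.3200 43.0650 36.6600 38.9000 23.6700 3.1000 0.1100] k=[44 48 32 41 36 41 27 0 1]
t=16: x=[44.2200 46.9000 33.3750 40.2300 36.5500 39.9550 26.2850 1.5400 0.9450] k=[48 44 35 36 33 44 28 0 0]
t=17: x=[47.7800 43.7250 35.5500 35.7800 33.7700 42.5150 27.3400 1.5400 0.0000] k=[50 44 35 32 38 40 26 0 0]
t=18: x=[49.6700 43.8350 35.3300 32.4950 37.7800 39.1200 25.3400 1.4300 0.0000] k=[50 48 32 31 35 35 23 0 0]
t=19: x=[49.8900 47.2300 32.8250 31.2750 34.7800 34.3400 22.3950 1.2650 0.0000] k=[48 50 37 35 39 33 21 0 0]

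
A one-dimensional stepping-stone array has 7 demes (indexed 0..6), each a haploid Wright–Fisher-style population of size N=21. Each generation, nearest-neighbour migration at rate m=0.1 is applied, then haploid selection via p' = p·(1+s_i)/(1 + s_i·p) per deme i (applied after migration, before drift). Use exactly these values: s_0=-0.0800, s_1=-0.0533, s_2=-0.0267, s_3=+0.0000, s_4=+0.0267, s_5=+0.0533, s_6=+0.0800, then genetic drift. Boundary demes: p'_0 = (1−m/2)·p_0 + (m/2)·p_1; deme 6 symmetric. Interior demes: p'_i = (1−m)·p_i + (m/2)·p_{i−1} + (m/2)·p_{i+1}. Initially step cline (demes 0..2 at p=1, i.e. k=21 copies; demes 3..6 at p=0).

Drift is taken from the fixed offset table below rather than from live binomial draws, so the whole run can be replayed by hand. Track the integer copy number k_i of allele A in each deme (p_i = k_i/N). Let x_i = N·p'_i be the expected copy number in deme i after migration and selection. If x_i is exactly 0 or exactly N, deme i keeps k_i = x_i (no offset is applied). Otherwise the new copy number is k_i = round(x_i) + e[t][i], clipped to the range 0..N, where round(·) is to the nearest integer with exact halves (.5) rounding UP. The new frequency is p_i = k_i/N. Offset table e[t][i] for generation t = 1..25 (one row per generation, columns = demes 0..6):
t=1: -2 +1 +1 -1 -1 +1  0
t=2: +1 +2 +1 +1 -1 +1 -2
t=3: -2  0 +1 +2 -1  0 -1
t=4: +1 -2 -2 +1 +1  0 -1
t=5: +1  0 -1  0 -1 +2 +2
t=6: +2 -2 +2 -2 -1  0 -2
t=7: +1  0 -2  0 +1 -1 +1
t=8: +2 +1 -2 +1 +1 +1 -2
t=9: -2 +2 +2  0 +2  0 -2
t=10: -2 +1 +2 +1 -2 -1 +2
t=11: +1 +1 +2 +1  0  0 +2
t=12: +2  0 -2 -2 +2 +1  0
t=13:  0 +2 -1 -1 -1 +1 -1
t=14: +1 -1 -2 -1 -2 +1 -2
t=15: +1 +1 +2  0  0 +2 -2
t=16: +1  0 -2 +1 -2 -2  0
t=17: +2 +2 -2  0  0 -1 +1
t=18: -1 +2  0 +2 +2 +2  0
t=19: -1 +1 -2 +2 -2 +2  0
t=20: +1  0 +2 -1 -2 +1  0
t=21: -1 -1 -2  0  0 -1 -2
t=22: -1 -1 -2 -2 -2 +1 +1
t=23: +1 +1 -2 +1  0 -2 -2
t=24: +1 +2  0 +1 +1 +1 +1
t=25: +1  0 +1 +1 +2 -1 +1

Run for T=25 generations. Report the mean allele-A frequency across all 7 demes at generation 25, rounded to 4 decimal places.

t=0: k=[21 21 21 0 0 0 0]
t=1: x=[21.0000 21.0000 19.9227 1.0500 0.0000 0.0000 0.0000] k=[21 21 21 0 0 0 0]
t=2: x=[21.0000 21.0000 19.9227 1.0500 0.0000 0.0000 0.0000] k=[21 21 21 2 0 0 0]
t=3: x=[21.0000 21.0000 20.0251 2.8500 0.1027 0.0000 0.0000] k=[21 21 21 5 0 0 0]
t=4: x=[21.0000 21.0000 20.1789 5.5500 0.2566 0.0000 0.0000] k=[21 21 18 7 1 0 0]
t=5: x=[21.0000 20.8416 17.5222 7.2500 1.2813 0.0527 0.0000] k=[21 21 17 7 0 2 0]
t=6: x=[21.0000 20.7889 16.6067 7.1500 0.4618 1.8873 0.1080] k=[21 19 19 5 0 2 0]
t=7: x=[20.8913 19.0032 18.2357 5.4500 0.3592 1.8873 0.1080] k=[21 19 16 5 1 1 1]
t=8: x=[20.8913 18.8464 15.4907 5.3500 1.2302 1.0506 1.0759] k=[21 20 13 6 2 2 0]
t=9: x=[20.9457 19.6316 12.8655 6.1500 2.2524 1.9917 0.1080] k=[19 21 15 6 4 2 0]
t=10: x=[18.9509 20.5779 14.7316 6.3500 4.0860 2.0960 0.1080] k=[17 21 17 7 2 1 2]
t=11: x=[16.9336 20.5779 16.6067 7.2500 2.2524 1.1554 2.0905] k=[18 21 19 8 2 1 4]
t=12: x=[17.9383 20.7361 18.4908 8.2500 2.3035 1.2601 4.0979] k=[20 21 16 6 4 2 4]
t=13: x=[19.9714 20.6834 15.6427 6.4000 4.0860 2.3044 4.1503] k=[20 21 15 5 3 3 3]
t=14: x=[19.9714 20.6306 14.6811 5.4000 3.1703 3.1360 3.2034] k=[21 20 13 4 1 4 1]
t=15: x=[20.9457 19.6316 12.7649 4.3000 1.3325 3.8610 1.2366] k=[21 21 15 4 1 6 0]
t=16: x=[21.0000 20.6834 14.6306 4.4000 1.4348 5.6622 0.3236] k=[21 21 13 5 0 4 0]
t=17: x=[21.0000 20.5779 12.8655 5.1500 0.4618 3.7575 0.2158] k=[21 21 11 5 0 3 1]
t=18: x=[21.0000 20.4726 11.0584 5.0500 0.4105 2.8765 1.1830] k=[21 21 11 7 2 5 1]
t=19: x=[21.0000 20.4726 11.1586 6.9500 2.4566 4.8407 1.2901] k=[21 21 9 9 0 7 1]
t=20: x=[21.0000 20.3672 9.4591 8.5500 0.8205 6.5824 1.3971] k=[21 20 11 8 0 8 1]
t=21: x=[20.9457 19.5267 11.1586 7.7500 0.8205 7.4984 1.4505] k=[20 19 9 8 1 6 0]
t=22: x=[19.8636 18.4290 9.3095 7.7000 1.6394 5.6622 0.3236] k=[19 17 7 6 0 7 1]
t=23: x=[18.7371 16.4065 7.3204 5.7500 0.6668 6.5824 1.3971] k=[20 17 5 7 1 5 0]
t=24: x=[19.7559 16.3549 5.5883 6.6000 1.5371 4.7378 0.2697] k=[21 18 6 8 3 6 1]
t=25: x=[20.8371 17.3892 6.5771 7.6500 3.4758 5.8158 1.3436] k=[21 17 8 9 5 5 2]

0.4558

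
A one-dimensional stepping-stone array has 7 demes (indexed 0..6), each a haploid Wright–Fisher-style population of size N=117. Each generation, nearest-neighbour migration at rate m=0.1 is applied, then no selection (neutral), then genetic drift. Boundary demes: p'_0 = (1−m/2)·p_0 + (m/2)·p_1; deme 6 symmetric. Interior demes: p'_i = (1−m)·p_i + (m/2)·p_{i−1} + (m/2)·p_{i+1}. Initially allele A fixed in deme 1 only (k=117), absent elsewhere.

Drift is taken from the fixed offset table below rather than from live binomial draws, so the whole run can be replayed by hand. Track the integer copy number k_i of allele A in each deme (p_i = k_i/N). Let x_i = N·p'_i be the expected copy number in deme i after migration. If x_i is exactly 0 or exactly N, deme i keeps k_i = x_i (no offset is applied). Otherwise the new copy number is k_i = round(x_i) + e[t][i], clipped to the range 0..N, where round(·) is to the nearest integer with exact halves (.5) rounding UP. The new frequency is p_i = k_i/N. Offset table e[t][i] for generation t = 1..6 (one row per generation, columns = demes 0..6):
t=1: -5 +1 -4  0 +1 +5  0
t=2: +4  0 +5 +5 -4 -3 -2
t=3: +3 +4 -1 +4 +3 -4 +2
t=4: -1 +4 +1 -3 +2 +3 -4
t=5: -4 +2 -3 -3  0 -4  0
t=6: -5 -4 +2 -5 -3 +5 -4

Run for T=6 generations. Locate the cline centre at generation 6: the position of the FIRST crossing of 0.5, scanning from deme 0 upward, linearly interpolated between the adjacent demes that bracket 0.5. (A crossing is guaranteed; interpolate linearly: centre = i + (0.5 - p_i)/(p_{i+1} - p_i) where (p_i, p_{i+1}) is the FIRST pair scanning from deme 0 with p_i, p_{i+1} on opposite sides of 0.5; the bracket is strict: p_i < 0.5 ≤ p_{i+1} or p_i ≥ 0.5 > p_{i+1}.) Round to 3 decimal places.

0.741

t=0: k=[0 117 0 0 0 0 0]
t=1: x=[5.8500 105.3000 5.8500 0.0000 0.0000 0.0000 0.0000] k=[1 106 2 0 0 0 0]
t=2: x=[6.2500 95.5500 7.1000 0.1000 0.0000 0.0000 0.0000] k=[10 96 12 5 0 0 0]
t=3: x=[14.3000 87.5000 15.8500 5.1000 0.2500 0.0000 0.0000] k=[17 92 15 9 3 0 0]
t=4: x=[20.7500 84.4000 18.5500 9.0000 3.1500 0.1500 0.0000] k=[20 88 20 6 5 3 0]
t=5: x=[23.4000 81.2000 22.7000 6.6500 4.9500 2.9500 0.1500] k=[19 83 20 4 5 0 0]
t=6: x=[22.2000 76.6500 22.3500 4.8500 4.7000 0.2500 0.0000] k=[17 73 24 0 2 5 0]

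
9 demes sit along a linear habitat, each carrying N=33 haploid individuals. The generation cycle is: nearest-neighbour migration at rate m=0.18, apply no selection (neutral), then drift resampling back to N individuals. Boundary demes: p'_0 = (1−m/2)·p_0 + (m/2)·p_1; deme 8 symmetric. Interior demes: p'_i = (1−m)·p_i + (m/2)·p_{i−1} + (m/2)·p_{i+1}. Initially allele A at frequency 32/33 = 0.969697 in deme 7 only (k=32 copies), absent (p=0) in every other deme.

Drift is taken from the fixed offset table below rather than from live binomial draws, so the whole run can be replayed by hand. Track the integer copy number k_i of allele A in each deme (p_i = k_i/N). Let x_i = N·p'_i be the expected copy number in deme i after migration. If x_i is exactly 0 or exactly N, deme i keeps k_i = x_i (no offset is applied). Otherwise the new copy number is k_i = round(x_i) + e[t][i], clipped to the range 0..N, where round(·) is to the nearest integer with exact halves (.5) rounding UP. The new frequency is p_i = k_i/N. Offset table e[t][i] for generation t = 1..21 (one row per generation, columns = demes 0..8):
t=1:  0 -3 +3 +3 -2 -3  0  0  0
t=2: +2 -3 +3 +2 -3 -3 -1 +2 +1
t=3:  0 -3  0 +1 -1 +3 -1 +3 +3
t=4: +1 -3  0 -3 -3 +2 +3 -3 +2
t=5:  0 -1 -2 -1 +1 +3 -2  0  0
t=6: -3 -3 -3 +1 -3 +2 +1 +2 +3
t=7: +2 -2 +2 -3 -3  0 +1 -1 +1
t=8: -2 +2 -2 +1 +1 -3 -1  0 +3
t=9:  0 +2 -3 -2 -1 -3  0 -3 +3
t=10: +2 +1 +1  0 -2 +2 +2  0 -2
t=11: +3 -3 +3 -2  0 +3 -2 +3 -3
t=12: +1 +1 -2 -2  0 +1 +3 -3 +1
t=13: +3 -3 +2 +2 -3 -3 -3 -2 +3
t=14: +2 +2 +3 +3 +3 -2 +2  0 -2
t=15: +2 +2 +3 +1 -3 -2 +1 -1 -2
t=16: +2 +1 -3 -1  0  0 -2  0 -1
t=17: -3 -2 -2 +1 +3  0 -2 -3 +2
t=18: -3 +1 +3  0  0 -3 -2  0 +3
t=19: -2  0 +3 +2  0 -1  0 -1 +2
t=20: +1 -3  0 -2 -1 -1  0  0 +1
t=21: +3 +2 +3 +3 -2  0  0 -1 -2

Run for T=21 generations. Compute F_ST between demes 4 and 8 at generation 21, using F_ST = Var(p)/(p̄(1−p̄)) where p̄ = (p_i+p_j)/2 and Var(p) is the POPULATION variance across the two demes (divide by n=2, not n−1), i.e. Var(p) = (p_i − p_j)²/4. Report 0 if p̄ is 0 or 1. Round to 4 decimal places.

t=0: k=[0 0 0 0 0 0 0 32 0]
t=1: x=[0.0000 0.0000 0.0000 0.0000 0.0000 0.0000 2.8800 26.2400 2.8800] k=[0 0 0 0 0 0 3 26 3]
t=2: x=[0.0000 0.0000 0.0000 0.0000 0.0000 0.2700 4.8000 21.8600 5.0700] k=[0 0 0 0 0 0 4 24 6]
t=3: x=[0.0000 0.0000 0.0000 0.0000 0.0000 0.3600 5.4400 20.5800 7.6200] k=[0 0 0 0 0 3 4 24 11]
t=4: x=[0.0000 0.0000 0.0000 0.0000 0.2700 2.8200 5.7100 21.0300 12.1700] k=[0 0 0 0 0 5 9 18 14]
t=5: x=[0.0000 0.0000 0.0000 0.0000 0.4500 4.9100 9.4500 16.8300 14.3600] k=[0 0 0 0 1 8 7 17 14]
t=6: x=[0.0000 0.0000 0.0000 0.0900 1.5400 7.2800 7.9900 15.8300 14.2700] k=[0 0 0 1 0 9 9 18 17]
t=7: x=[0.0000 0.0000 0.0900 0.8200 0.9000 8.1900 9.8100 17.1000 17.0900] k=[0 0 2 0 0 8 11 16 18]
t=8: x=[0.0000 0.1800 1.6400 0.1800 0.7200 7.5500 11.1800 15.7300 17.8200] k=[0 2 0 1 2 5 10 16 21]
t=9: x=[0.1800 1.6400 0.2700 1.0000 2.1800 5.1800 10.0900 15.9100 20.5500] k=[0 4 0 0 1 2 10 13 24]
t=10: x=[0.3600 3.2800 0.3600 0.0900 1.0000 2.6300 9.5500 13.7200 23.0100] k=[2 4 1 0 0 5 12 14 21]
t=11: x=[2.1800 3.5500 1.1800 0.0900 0.4500 5.1800 11.5500 14.4500 20.3700] k=[5 1 4 0 0 8 10 17 17]
t=12: x=[4.6400 1.6300 3.3700 0.3600 0.7200 7.4600 10.4500 16.3700 17.0000] k=[6 3 1 0 1 8 13 13 18]
t=13: x=[5.7300 3.0900 1.0900 0.1800 1.5400 7.8200 12.5500 13.4500 17.5500] k=[9 0 3 2 0 5 10 11 21]
t=14: x=[8.1900 1.0800 2.6400 1.9100 0.6300 5.0000 9.6400 11.8100 20.1000] k=[10 3 6 5 4 3 12 12 18]
t=15: x=[9.3700 3.9000 5.6400 5.0000 4.0000 3.9000 11.1900 12.5400 17.4600] k=[11 6 9 6 1 2 12 12 15]
t=16: x=[10.5500 6.7200 8.4600 5.8200 1.5400 2.8100 11.1000 12.2700 14.7300] k=[13 8 5 5 2 3 9 12 14]
t=17: x=[12.5500 8.1800 5.2700 4.7300 2.3600 3.4500 8.7300 11.9100 13.8200] k=[10 6 3 6 5 3 7 9 16]
t=18: x=[9.6400 6.0900 3.5400 5.6400 4.9100 3.5400 6.8200 9.4500 15.3700] k=[7 7 7 6 5 1 5 9 18]
t=19: x=[7.0000 7.0000 6.9100 6.0000 4.7300 1.7200 5.0000 9.4500 17.1900] k=[5 7 10 8 5 1 5 8 19]
t=20: x=[5.1800 7.0900 9.5500 7.9100 4.9100 1.7200 4.9100 8.7200 18.0100] k=[6 4 10 6 4 1 5 9 19]
t=21: x=[5.8200 4.7200 9.1000 6.1800 3.9100 1.6300 5.0000 9.5400 18.1000] k=[9 7 12 9 2 2 5 9 16]

0.2269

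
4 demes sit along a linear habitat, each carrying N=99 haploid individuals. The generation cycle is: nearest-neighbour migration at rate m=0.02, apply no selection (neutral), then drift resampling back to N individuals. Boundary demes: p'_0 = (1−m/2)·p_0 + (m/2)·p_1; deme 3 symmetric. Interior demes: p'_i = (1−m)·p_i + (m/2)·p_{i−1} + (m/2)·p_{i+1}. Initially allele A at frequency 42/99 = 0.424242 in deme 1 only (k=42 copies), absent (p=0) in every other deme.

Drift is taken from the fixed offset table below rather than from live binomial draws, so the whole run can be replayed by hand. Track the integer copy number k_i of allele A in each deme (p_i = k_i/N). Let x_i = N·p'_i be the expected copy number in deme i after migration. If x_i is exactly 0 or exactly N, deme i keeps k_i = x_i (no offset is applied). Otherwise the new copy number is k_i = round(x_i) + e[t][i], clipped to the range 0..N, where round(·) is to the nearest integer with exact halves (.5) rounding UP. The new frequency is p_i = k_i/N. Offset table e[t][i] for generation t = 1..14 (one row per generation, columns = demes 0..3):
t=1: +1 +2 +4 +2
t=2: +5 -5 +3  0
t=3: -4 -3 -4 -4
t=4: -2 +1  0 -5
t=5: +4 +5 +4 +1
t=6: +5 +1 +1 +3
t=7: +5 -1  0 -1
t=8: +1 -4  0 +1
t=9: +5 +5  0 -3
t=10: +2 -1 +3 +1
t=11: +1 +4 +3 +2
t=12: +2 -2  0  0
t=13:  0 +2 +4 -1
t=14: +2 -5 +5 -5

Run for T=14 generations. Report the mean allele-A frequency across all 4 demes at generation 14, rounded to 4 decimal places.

0.2121

t=0: k=[0 42 0 0]
t=1: x=[0.4200 41.1600 0.4200 0.0000] k=[1 43 4 0]
t=2: x=[1.4200 42.1900 4.3500 0.0400] k=[6 37 7 0]
t=3: x=[6.3100 36.3900 7.2300 0.0700] k=[2 33 3 0]
t=4: x=[2.3100 32.3900 3.2700 0.0300] k=[0 33 3 0]
t=5: x=[0.3300 32.3700 3.2700 0.0300] k=[4 37 7 1]
t=6: x=[4.3300 36.3700 7.2400 1.0600] k=[9 37 8 4]
t=7: x=[9.2800 36.4300 8.2500 4.0400] k=[14 35 8 3]
t=8: x=[14.2100 34.5200 8.2200 3.0500] k=[15 31 8 4]
t=9: x=[15.1600 30.6100 8.1900 4.0400] k=[20 36 8 1]
t=10: x=[20.1600 35.5600 8.2100 1.0700] k=[22 35 11 2]
t=11: x=[22.1300 34.6300 11.1500 2.0900] k=[23 39 14 4]
t=12: x=[23.1600 38.5900 14.1500 4.1000] k=[25 37 14 4]
t=13: x=[25.1200 36.6500 14.1300 4.1000] k=[25 39 18 3]
t=14: x=[25.1400 38.6500 18.0600 3.1500] k=[27 34 23 0]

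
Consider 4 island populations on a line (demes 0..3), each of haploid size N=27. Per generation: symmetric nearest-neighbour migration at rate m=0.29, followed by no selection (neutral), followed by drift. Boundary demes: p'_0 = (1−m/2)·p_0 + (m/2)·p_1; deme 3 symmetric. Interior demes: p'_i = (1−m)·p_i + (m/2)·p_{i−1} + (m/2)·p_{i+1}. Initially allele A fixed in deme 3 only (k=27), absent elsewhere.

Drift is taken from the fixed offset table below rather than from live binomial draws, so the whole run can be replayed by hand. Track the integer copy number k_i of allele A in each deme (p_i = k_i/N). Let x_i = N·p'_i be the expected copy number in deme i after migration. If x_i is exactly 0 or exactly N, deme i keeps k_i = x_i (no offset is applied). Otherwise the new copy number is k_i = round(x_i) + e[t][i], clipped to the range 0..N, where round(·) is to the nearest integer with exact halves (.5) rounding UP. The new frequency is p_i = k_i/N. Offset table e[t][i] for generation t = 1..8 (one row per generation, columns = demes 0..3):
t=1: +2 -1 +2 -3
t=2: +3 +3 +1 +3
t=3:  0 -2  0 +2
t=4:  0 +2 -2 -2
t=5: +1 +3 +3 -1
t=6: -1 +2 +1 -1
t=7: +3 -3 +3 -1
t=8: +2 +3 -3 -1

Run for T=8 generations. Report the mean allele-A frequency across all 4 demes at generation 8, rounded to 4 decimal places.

t=0: k=[0 0 0 27]
t=1: x=[0.0000 0.0000 3.9150 23.0850] k=[0 0 6 20]
t=2: x=[0.0000 0.8700 7.1600 17.9700] k=[0 4 8 21]
t=3: x=[0.5800 4.0000 9.3050 19.1150] k=[1 2 9 21]
t=4: x=[1.1450 2.8700 9.7250 19.2600] k=[1 5 8 17]
t=5: x=[1.5800 4.8550 8.8700 15.6950] k=[3 8 12 15]
t=6: x=[3.7250 7.8550 11.8550 14.5650] k=[3 10 13 14]
t=7: x=[4.0150 9.4200 12.7100 13.8550] k=[7 6 16 13]
t=8: x=[6.8550 7.5950 14.1150 13.4350] k=[9 11 11 12]

0.3981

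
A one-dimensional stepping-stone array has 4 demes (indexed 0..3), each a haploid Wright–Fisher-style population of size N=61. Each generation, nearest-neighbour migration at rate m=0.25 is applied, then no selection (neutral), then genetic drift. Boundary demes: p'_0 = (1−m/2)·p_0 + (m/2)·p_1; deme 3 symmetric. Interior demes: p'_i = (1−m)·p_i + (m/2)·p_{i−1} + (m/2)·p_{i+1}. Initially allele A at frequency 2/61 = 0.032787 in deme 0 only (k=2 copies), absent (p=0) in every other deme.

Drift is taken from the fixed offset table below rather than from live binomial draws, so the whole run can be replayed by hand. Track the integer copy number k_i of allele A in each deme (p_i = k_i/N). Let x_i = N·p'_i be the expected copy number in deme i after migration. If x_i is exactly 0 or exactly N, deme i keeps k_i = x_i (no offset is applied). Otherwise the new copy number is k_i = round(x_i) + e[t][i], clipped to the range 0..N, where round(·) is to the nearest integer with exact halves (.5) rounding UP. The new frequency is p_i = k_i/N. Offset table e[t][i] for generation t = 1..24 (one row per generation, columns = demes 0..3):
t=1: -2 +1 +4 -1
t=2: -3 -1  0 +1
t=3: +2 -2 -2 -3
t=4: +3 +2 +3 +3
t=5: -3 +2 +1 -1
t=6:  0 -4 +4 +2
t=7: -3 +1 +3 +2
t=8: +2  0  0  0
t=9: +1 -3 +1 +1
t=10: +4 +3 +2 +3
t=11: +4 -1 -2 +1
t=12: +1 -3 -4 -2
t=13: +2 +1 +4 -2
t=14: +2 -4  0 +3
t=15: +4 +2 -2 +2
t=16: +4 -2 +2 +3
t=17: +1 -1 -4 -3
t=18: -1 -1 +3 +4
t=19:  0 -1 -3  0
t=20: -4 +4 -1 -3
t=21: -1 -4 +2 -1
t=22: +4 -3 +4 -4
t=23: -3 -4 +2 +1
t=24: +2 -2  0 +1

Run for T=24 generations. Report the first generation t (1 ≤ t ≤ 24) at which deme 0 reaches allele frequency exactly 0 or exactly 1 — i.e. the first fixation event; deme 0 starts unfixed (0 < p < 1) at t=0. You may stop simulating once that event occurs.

1

t=0: k=[2 0 0 0]
t=1: x=[1.7500 0.2500 0.0000 0.0000] k=[0 1 0 0]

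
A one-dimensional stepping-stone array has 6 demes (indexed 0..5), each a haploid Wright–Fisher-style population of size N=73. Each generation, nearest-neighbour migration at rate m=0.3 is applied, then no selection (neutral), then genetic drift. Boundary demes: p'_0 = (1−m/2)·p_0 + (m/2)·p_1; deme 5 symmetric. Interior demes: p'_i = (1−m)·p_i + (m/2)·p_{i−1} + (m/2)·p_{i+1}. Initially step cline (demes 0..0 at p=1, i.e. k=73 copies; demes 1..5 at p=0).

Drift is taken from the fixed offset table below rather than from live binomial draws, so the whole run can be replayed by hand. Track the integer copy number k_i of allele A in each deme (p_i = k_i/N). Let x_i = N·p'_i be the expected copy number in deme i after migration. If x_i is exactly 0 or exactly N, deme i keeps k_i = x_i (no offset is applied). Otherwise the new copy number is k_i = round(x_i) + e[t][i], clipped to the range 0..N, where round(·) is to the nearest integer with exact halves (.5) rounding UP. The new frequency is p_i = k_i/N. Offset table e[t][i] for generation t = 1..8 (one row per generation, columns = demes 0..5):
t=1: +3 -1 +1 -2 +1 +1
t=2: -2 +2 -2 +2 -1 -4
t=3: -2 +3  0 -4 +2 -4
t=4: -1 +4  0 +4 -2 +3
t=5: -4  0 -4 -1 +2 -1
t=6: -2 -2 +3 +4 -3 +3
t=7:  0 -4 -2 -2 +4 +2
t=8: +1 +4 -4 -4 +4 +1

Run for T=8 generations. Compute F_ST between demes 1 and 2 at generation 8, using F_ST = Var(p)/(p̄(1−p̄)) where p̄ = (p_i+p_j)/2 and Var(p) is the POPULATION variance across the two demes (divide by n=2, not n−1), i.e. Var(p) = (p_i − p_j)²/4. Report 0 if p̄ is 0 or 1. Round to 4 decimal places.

0.0811

t=0: k=[73 0 0 0 0 0]
t=1: x=[62.0500 10.9500 0.0000 0.0000 0.0000 0.0000] k=[65 10 0 0 0 0]
t=2: x=[56.7500 16.7500 1.5000 0.0000 0.0000 0.0000] k=[55 19 0 0 0 0]
t=3: x=[49.6000 21.5500 2.8500 0.0000 0.0000 0.0000] k=[48 25 3 0 0 0]
t=4: x=[44.5500 25.1500 5.8500 0.4500 0.0000 0.0000] k=[44 29 6 4 0 0]
t=5: x=[41.7500 27.8000 9.1500 3.7000 0.6000 0.0000] k=[38 28 5 3 3 0]
t=6: x=[36.5000 26.0500 8.1500 3.3000 2.5500 0.4500] k=[35 24 11 7 0 3]
t=7: x=[33.3500 23.7000 12.3500 6.5500 1.5000 2.5500] k=[33 20 10 5 6 5]
t=8: x=[31.0500 20.4500 10.7500 5.9000 5.7000 5.1500] k=[32 24 7 2 10 6]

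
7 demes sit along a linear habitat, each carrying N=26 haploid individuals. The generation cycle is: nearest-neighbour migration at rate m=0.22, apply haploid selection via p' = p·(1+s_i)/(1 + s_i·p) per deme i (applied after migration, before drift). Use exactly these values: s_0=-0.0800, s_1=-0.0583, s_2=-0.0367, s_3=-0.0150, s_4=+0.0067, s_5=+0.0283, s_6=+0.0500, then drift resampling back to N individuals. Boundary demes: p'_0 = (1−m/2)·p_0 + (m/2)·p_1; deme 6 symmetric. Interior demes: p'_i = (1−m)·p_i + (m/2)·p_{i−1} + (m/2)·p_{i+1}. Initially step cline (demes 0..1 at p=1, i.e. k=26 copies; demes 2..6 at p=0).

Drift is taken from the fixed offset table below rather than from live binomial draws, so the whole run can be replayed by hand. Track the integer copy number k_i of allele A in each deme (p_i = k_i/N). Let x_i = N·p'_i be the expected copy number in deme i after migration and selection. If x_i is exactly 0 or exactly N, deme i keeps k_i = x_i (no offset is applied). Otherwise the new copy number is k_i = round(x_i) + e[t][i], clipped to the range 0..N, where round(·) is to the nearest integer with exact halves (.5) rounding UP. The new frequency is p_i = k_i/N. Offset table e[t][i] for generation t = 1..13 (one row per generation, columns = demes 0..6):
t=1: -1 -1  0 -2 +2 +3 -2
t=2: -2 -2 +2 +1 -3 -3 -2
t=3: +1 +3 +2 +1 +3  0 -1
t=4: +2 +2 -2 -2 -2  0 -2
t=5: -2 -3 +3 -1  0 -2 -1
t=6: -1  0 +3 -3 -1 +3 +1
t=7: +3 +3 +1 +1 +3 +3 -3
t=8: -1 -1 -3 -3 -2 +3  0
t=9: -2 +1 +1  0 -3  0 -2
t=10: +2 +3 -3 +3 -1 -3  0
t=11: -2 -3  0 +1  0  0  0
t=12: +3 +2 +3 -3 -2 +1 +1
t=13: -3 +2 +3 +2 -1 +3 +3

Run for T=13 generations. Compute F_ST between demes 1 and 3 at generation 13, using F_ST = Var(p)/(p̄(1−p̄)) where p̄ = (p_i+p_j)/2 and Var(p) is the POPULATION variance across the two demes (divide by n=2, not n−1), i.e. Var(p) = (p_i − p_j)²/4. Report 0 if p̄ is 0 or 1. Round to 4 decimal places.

0.1814

t=0: k=[26 26 0 0 0 0 0]
t=1: x=[26.0000 22.9835 2.7662 0.0000 0.0000 0.0000 0.0000] k=[26 22 3 0 0 0 0]
t=2: x=[25.5224 20.0799 4.6163 0.3251 0.0000 0.0000 0.0000] k=[24 18 7 1 0 0 0]
t=3: x=[23.1342 17.1018 7.3513 1.5281 0.1107 0.0000 0.0000] k=[24 20 9 3 3 0 0]
t=4: x=[23.3693 18.9249 9.3252 3.6127 2.6860 0.3392 0.0000] k=[25 21 7 2 1 0 0]
t=5: x=[24.4423 19.6151 7.7846 2.4068 1.0064 0.1131 0.0000] k=[22 17 11 1 1 0 0]
t=6: x=[21.1285 16.5314 10.3264 2.0710 0.8958 0.1131 0.0000] k=[20 17 13 0 0 3 0]
t=7: x=[19.2622 16.5314 11.7687 1.4097 0.3322 2.4001 0.3463] k=[22 20 13 2 3 5 0]
t=8: x=[21.4769 19.1513 12.3174 3.2765 3.1283 4.3298 0.5769] k=[20 18 9 0 1 7 1]
t=9: x=[19.3769 16.8776 8.7813 1.0842 1.5598 5.8049 1.7375] k=[17 18 10 1 0 6 0]
t=10: x=[16.6160 16.6535 9.6619 1.8538 0.7750 4.7881 0.6921] k=[19 20 7 5 0 2 1]
t=11: x=[18.6796 18.1344 8.0014 4.6124 0.7750 1.7141 1.1630] k=[17 15 8 6 1 2 1]
t=12: x=[16.2780 14.0632 8.3368 5.6033 1.6704 1.8268 1.1630] k=[19 16 11 3 0 3 2]
t=13: x=[18.2233 15.4051 10.4356 3.5039 0.6643 2.6251 2.2065] k=[15 17 13 6 0 6 5]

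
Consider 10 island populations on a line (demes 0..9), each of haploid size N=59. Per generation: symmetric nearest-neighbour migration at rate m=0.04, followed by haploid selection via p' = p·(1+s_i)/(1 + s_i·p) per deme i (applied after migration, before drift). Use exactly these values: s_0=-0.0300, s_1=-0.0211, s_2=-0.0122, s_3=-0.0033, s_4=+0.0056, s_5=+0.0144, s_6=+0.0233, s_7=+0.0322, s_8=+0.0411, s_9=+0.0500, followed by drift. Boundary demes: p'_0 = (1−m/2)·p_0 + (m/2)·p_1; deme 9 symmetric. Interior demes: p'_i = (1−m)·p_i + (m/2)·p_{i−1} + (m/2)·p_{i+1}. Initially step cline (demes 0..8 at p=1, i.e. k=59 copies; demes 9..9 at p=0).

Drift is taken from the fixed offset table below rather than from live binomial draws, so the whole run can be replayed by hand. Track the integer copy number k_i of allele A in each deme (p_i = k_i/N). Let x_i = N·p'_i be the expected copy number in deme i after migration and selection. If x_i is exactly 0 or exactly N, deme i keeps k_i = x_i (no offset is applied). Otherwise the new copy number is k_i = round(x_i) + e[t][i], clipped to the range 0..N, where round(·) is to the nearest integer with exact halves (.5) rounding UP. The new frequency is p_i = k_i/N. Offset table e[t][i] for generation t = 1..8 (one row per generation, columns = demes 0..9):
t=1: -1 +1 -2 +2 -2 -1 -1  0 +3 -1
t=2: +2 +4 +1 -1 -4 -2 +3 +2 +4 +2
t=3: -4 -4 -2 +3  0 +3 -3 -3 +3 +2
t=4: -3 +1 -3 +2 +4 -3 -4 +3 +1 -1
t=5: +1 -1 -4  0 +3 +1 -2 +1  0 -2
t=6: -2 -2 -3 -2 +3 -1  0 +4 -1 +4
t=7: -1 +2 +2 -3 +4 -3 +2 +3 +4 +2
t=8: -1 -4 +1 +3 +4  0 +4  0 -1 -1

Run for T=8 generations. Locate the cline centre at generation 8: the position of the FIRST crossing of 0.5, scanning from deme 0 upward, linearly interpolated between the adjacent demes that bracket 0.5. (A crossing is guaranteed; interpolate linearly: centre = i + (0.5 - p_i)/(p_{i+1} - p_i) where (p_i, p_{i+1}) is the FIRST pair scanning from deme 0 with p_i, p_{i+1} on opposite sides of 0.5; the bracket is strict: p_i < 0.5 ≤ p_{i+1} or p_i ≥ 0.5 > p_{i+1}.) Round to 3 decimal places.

8.625

t=0: k=[59 59 59 59 59 59 59 59 59 0]
t=1: x=[59.0000 59.0000 59.0000 59.0000 59.0000 59.0000 59.0000 59.0000 57.8657 1.2378] k=[59 59 59 59 59 59 59 59 59 0]
t=2: x=[59.0000 59.0000 59.0000 59.0000 59.0000 59.0000 59.0000 59.0000 57.8657 1.2378] k=[59 59 59 59 59 59 59 59 59 3]
t=3: x=[59.0000 59.0000 59.0000 59.0000 59.0000 59.0000 59.0000 59.0000 57.9234 4.3109] k=[59 59 59 59 59 59 59 59 59 6]
t=4: x=[59.0000 59.0000 59.0000 59.0000 59.0000 59.0000 59.0000 59.0000 57.9811 7.3689] k=[59 59 59 59 59 59 59 59 59 6]
t=5: x=[59.0000 59.0000 59.0000 59.0000 59.0000 59.0000 59.0000 59.0000 57.9811 7.3689] k=[59 59 59 59 59 59 59 59 58 5]
t=6: x=[59.0000 59.0000 59.0000 59.0000 59.0000 59.0000 59.0000 58.9806 57.0379 6.3305] k=[59 59 59 59 59 59 59 59 56 10]
t=7: x=[59.0000 59.0000 59.0000 59.0000 59.0000 59.0000 59.0000 58.9419 55.2828 11.3609] k=[59 59 59 59 59 59 59 59 59 13]
t=8: x=[59.0000 59.0000 59.0000 59.0000 59.0000 59.0000 59.0000 59.0000 58.1158 14.4456] k=[59 59 59 59 59 59 59 59 57 13]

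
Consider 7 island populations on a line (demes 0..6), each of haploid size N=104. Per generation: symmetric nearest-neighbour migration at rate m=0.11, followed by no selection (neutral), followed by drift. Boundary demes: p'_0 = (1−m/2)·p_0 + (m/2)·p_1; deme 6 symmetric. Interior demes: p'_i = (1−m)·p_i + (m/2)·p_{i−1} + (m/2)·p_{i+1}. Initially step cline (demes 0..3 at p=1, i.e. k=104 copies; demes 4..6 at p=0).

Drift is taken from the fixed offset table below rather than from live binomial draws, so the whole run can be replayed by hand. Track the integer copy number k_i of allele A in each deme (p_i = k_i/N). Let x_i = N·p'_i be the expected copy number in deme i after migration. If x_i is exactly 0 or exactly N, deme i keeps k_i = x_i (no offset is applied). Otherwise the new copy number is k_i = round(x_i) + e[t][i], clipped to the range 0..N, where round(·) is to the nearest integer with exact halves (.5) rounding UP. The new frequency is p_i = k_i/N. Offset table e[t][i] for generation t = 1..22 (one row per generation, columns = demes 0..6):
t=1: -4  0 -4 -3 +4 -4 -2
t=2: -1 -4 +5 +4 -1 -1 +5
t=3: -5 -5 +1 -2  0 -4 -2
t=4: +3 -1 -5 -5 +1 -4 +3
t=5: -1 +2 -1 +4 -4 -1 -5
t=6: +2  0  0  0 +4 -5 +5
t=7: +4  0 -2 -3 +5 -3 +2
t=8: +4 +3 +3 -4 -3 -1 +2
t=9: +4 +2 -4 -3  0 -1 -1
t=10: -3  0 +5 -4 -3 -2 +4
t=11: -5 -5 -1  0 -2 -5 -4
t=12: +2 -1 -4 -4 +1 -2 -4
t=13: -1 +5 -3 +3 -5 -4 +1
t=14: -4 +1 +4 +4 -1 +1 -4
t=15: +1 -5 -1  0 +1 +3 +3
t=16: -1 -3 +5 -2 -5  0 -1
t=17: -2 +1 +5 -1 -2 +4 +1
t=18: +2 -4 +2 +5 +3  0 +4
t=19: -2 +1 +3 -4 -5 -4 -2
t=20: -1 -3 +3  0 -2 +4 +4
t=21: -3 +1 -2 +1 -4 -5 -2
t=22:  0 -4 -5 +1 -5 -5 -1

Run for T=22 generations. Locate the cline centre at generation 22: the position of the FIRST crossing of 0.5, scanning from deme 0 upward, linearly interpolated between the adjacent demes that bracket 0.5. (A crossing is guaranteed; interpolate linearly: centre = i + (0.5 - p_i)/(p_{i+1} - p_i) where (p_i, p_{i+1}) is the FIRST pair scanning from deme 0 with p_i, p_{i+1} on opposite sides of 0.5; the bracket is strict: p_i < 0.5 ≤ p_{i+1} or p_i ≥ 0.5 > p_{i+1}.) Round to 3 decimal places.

3.196

t=0: k=[104 104 104 104 0 0 0]
t=1: x=[104.0000 104.0000 104.0000 98.2800 5.7200 0.0000 0.0000] k=[104 104 104 95 10 0 0]
t=2: x=[104.0000 104.0000 103.5050 90.8200 14.1250 0.5500 0.0000] k=[104 104 104 95 13 0 0]
t=3: x=[104.0000 104.0000 103.5050 90.9850 16.7950 0.7150 0.0000] k=[104 104 104 89 17 0 0]
t=4: x=[104.0000 104.0000 103.1750 85.8650 20.0250 0.9350 0.0000] k=[104 104 98 81 21 0 0]
t=5: x=[104.0000 103.6700 97.3950 78.6350 23.1450 1.1550 0.0000] k=[104 104 96 83 19 0 0]
t=6: x=[104.0000 103.5600 95.7250 80.1950 21.4750 1.0450 0.0000] k=[104 104 96 80 25 0 0]
t=7: x=[104.0000 103.5600 95.5600 77.8550 26.6500 1.3750 0.0000] k=[104 104 94 75 32 0 0]
t=8: x=[104.0000 103.4500 93.5050 73.6800 32.6050 1.7600 0.0000] k=[104 104 97 70 30 1 0]
t=9: x=[104.0000 103.6150 95.9000 69.2850 30.6050 2.5400 0.0550] k=[104 104 92 66 31 2 0]
t=10: x=[104.0000 103.3400 91.2300 65.5050 31.3300 3.4850 0.1100] k=[104 103 96 62 28 1 4]
t=11: x=[103.9450 102.6700 94.5150 62.0000 28.3850 2.6500 3.8350] k=[99 98 94 62 26 0 0]
t=12: x=[98.9450 97.8350 92.4600 61.7800 26.5500 1.4300 0.0000] k=[101 97 88 58 28 0 0]
t=13: x=[100.7800 96.7250 86.8450 58.0000 28.1100 1.5400 0.0000] k=[100 102 84 61 23 0 0]
t=14: x=[100.1100 100.9000 83.7250 60.1750 23.8250 1.2650 0.0000] k=[96 102 88 64 23 2 0]
t=15: x=[96.3300 100.9000 87.4500 63.0650 24.1000 3.0450 0.1100] k=[97 96 86 63 25 6 3]
t=16: x=[96.9450 95.5050 85.2850 62.1750 26.0450 6.8800 3.1650] k=[96 93 90 60 21 7 2]
t=17: x=[95.8350 93.0000 88.5150 59.5050 22.3750 7.4950 2.2750] k=[94 94 94 59 20 11 3]
t=18: x=[94.0000 94.0000 92.0750 58.7800 21.6500 11.0550 3.4400] k=[96 90 94 64 25 11 7]
t=19: x=[95.6700 90.5500 92.1300 63.5050 26.3750 11.5500 7.2200] k=[94 92 95 60 21 8 5]
t=20: x=[93.8900 92.2750 92.9100 59.7800 22.4300 8.5500 5.1650] k=[93 89 96 60 20 13 9]
t=21: x=[92.7800 89.6050 93.6350 59.7800 21.8150 13.1650 9.2200] k=[90 91 92 61 18 8 7]
t=22: x=[90.0550 91.0000 90.2400 60.3400 19.8150 8.4950 7.0550] k=[90 87 85 61 15 3 6]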